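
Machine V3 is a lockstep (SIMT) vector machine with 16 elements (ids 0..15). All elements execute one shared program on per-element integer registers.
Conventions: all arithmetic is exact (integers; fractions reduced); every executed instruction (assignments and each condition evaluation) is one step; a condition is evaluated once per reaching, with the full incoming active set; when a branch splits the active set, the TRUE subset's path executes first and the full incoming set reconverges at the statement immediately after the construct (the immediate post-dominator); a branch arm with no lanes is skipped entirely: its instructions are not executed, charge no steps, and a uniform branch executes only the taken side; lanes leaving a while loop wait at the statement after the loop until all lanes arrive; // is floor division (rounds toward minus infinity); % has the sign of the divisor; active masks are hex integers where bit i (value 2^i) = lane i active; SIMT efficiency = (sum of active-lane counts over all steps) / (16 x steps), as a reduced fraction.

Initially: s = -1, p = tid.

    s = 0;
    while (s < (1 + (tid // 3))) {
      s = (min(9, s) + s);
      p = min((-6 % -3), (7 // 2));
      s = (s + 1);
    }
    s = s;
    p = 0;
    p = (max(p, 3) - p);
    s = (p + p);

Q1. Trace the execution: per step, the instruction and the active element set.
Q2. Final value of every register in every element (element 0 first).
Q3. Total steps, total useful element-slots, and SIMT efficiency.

step 0: s <- 0                       0xffff
step 1: eval (s < (1 + (tid // 3)))  0xffff
step 2: s <- (min(9, s) + s)         0xffff
step 3: p <- min((-6 % -3), (7 // 2)) 0xffff
step 4: s <- (s + 1)                 0xffff
step 5: eval (s < (1 + (tid // 3)))  0xffff
step 6: s <- (min(9, s) + s)         0xfff8
step 7: p <- min((-6 % -3), (7 // 2)) 0xfff8
step 8: s <- (s + 1)                 0xfff8
step 9: eval (s < (1 + (tid // 3)))  0xfff8
step 10: s <- (min(9, s) + s)         0xfe00
step 11: p <- min((-6 % -3), (7 // 2)) 0xfe00
step 12: s <- (s + 1)                 0xfe00
step 13: eval (s < (1 + (tid // 3)))  0xfe00
step 14: s <- s                       0xffff
step 15: p <- 0                       0xffff
step 16: p <- (max(p, 3) - p)         0xffff
step 17: s <- (p + p)                 0xffff

Answer: 18 steps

s: 6,6,6,6,6,6,6,6,6,6,6,6,6,6,6,6
p: 3,3,3,3,3,3,3,3,3,3,3,3,3,3,3,3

steps = 18; useful = 240; efficiency = 240/288 = 5/6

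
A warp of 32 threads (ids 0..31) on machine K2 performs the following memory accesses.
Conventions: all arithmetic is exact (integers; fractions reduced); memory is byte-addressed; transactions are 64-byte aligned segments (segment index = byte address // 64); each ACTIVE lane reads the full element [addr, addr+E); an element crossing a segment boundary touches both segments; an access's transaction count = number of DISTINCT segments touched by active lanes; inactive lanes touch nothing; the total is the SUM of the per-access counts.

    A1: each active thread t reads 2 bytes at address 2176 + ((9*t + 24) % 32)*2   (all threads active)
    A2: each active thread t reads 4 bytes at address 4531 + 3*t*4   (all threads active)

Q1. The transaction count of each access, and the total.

A1: 1 transaction
A2: 7 transactions

Answer: 1,7; total 8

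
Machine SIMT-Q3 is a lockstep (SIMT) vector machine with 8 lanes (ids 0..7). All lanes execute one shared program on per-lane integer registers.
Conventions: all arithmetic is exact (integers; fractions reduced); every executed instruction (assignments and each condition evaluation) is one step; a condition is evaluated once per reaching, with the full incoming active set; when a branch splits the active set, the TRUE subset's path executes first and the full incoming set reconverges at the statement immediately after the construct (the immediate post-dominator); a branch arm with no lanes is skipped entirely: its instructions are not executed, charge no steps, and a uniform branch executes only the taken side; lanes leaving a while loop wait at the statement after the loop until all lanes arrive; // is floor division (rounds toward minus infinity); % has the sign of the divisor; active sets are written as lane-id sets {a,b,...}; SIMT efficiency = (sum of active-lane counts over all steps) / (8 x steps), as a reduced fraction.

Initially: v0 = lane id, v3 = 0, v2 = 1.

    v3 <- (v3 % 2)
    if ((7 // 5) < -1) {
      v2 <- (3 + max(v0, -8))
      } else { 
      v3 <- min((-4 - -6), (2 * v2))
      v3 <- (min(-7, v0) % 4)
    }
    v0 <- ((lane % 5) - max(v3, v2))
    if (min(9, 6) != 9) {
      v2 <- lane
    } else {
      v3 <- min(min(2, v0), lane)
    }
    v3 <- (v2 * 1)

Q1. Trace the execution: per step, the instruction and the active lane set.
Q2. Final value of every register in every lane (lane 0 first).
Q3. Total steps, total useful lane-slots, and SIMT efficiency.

step 0: v3 <- (v3 % 2)               {0,1,2,3,4,5,6,7}
step 1: eval ((7 // 5) < -1)         {0,1,2,3,4,5,6,7}
step 2: v3 <- min((-4 - -6), (2 * v2)) {0,1,2,3,4,5,6,7}
step 3: v3 <- (min(-7, v0) % 4)      {0,1,2,3,4,5,6,7}
step 4: v0 <- ((lane % 5) - max(v3, v2)) {0,1,2,3,4,5,6,7}
step 5: eval (min(9, 6) != 9)        {0,1,2,3,4,5,6,7}
step 6: v2 <- lane                   {0,1,2,3,4,5,6,7}
step 7: v3 <- (v2 * 1)               {0,1,2,3,4,5,6,7}

Answer: 8 steps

v0: -1,0,1,2,3,-1,0,1
v3: 0,1,2,3,4,5,6,7
v2: 0,1,2,3,4,5,6,7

steps = 8; useful = 64; efficiency = 64/64 = 1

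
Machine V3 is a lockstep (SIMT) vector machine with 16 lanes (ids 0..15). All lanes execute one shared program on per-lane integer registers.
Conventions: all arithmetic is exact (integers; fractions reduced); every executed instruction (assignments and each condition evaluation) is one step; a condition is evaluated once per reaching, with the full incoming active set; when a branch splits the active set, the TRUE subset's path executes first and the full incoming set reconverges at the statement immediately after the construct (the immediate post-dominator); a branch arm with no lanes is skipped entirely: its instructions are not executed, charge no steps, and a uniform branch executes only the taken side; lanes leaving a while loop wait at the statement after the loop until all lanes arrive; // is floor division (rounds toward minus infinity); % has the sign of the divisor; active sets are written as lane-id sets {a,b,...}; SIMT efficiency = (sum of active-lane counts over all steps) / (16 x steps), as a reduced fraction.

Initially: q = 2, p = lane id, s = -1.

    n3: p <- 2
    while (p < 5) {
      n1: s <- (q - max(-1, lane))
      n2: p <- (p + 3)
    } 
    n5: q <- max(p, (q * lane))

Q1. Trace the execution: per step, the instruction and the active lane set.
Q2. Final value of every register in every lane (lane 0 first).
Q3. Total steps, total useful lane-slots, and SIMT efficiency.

step 0: p <- 2                       {0,1,2,3,4,5,6,7,8,9,10,11,12,13,14,15}
step 1: eval (p < 5)                 {0,1,2,3,4,5,6,7,8,9,10,11,12,13,14,15}
step 2: s <- (q - max(-1, lane))     {0,1,2,3,4,5,6,7,8,9,10,11,12,13,14,15}
step 3: p <- (p + 3)                 {0,1,2,3,4,5,6,7,8,9,10,11,12,13,14,15}
step 4: eval (p < 5)                 {0,1,2,3,4,5,6,7,8,9,10,11,12,13,14,15}
step 5: q <- max(p, (q * lane))      {0,1,2,3,4,5,6,7,8,9,10,11,12,13,14,15}

Answer: 6 steps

q: 5,5,5,6,8,10,12,14,16,18,20,22,24,26,28,30
p: 5,5,5,5,5,5,5,5,5,5,5,5,5,5,5,5
s: 2,1,0,-1,-2,-3,-4,-5,-6,-7,-8,-9,-10,-11,-12,-13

steps = 6; useful = 96; efficiency = 96/96 = 1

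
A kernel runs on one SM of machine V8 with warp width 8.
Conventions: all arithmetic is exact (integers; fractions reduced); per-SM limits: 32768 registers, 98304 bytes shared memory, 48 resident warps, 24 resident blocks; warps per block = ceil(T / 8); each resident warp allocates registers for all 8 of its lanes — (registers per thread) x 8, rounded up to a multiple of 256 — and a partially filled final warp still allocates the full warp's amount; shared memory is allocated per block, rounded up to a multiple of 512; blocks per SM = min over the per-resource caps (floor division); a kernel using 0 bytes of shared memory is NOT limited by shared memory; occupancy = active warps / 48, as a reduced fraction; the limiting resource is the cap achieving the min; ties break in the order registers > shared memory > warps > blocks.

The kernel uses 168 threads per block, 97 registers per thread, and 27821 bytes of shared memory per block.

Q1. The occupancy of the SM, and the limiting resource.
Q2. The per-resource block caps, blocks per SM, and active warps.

Answer: occupancy 7/16, limited by registers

registers: 1 block
shared memory: 3 blocks
warps: 2 blocks
blocks: 24 blocks

Answer: 1 block, 21 active warps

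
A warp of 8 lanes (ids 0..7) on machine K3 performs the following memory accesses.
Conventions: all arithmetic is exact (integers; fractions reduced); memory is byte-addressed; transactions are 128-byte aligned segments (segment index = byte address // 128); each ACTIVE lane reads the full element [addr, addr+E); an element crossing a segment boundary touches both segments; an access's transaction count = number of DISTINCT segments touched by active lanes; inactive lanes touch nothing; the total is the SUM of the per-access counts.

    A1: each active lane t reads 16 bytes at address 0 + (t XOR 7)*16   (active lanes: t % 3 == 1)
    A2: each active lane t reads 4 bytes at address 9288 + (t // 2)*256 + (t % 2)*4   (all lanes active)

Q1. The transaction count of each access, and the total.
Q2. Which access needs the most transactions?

A1: 1 transaction
A2: 4 transactions

Answer: 1,4; total 5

Answer: A2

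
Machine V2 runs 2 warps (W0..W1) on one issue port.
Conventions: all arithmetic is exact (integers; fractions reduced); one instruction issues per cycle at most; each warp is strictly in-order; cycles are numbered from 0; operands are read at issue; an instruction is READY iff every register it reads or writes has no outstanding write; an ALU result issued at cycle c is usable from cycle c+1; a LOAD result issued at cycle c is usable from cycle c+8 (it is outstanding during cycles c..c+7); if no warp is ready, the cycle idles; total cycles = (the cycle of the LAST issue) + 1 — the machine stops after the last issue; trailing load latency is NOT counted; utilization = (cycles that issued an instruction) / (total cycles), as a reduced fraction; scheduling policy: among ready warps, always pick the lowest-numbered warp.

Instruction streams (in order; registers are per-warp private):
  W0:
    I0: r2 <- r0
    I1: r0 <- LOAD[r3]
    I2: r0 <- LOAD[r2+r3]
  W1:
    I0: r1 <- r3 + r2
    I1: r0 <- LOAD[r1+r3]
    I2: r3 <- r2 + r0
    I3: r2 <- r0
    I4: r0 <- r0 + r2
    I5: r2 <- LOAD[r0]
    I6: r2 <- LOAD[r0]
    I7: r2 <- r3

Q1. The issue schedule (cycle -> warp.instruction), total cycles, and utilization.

cycle 0: W0.I0
cycle 1: W0.I1
cycle 2: W1.I0
cycle 3: W1.I1
cycle 4: idle
cycle 5: idle
cycle 6: idle
cycle 7: idle
cycle 8: idle
cycle 9: W0.I2
cycle 10: idle
cycle 11: W1.I2
cycle 12: W1.I3
cycle 13: W1.I4
cycle 14: W1.I5
cycle 15: idle
cycle 16: idle
cycle 17: idle
cycle 18: idle
cycle 19: idle
cycle 20: idle
cycle 21: idle
cycle 22: W1.I6
cycle 23: idle
cycle 24: idle
cycle 25: idle
cycle 26: idle
cycle 27: idle
cycle 28: idle
cycle 29: idle
cycle 30: W1.I7

Answer: 31 cycles, utilization 11/31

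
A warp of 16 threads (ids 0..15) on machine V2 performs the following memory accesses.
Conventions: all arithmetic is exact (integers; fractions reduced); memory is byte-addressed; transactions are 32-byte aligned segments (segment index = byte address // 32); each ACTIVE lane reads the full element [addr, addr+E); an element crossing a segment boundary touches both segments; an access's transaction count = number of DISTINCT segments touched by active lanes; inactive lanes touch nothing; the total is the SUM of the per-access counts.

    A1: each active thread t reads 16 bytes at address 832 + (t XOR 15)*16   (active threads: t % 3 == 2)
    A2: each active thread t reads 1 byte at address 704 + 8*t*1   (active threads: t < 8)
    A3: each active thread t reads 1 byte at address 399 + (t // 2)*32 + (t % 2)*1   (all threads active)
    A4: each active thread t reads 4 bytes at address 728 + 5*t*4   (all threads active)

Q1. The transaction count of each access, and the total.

A1: 5 transactions
A2: 2 transactions
A3: 8 transactions
A4: 11 transactions

Answer: 5,2,8,11; total 26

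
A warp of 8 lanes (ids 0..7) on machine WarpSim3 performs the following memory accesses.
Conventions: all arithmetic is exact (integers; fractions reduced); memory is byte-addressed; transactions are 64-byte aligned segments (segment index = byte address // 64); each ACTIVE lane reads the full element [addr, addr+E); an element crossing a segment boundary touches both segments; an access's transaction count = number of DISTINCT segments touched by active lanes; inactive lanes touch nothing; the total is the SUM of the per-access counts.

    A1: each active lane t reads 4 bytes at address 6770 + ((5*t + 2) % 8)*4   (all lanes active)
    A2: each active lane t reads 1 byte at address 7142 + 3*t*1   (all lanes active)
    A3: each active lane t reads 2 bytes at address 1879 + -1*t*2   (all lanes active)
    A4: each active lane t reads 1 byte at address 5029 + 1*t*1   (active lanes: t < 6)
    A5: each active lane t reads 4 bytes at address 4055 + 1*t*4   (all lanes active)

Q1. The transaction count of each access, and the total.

A1: 2 transactions
A2: 1 transaction
A3: 1 transaction
A4: 1 transaction
A5: 1 transaction

Answer: 2,1,1,1,1; total 6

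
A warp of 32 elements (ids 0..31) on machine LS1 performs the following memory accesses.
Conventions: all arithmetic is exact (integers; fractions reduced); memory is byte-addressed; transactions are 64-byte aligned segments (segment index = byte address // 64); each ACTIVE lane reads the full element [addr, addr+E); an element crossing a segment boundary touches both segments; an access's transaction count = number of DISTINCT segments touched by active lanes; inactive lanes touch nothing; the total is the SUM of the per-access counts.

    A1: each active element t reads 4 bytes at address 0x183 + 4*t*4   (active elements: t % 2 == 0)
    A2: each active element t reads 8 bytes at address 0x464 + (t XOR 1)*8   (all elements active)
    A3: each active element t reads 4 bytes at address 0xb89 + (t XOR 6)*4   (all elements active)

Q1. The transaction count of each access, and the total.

A1: 8 transactions
A2: 5 transactions
A3: 3 transactions

Answer: 8,5,3; total 16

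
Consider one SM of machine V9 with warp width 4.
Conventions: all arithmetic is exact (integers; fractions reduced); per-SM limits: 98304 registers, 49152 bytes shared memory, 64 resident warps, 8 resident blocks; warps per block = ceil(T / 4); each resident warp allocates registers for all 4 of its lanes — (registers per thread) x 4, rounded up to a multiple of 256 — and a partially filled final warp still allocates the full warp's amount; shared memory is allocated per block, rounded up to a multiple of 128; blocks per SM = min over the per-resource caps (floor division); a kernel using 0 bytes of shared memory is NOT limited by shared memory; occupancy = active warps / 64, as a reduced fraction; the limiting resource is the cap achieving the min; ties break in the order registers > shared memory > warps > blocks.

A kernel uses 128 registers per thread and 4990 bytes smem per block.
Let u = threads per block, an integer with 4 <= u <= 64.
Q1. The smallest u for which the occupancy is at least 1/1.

Answer: u = 29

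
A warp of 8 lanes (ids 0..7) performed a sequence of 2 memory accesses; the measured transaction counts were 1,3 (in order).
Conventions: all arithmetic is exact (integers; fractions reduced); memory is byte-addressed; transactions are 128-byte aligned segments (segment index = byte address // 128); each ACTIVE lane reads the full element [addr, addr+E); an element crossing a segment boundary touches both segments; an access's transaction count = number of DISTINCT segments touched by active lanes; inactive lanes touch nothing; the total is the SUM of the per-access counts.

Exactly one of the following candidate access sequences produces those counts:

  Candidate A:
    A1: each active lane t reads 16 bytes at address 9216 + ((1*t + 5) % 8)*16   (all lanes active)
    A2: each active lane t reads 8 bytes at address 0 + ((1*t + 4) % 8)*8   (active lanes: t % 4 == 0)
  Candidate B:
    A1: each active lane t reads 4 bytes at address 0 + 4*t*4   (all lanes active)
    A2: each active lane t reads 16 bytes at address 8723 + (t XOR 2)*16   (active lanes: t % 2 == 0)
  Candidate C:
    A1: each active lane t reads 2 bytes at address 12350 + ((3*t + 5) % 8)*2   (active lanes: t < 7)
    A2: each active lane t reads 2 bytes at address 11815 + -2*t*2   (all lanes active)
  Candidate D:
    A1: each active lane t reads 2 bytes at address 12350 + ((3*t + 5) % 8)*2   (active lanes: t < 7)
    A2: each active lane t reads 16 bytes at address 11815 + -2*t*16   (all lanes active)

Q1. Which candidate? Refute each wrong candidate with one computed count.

A: A2 gives 1 transaction, not 3
B: A2 gives 2 transactions, not 3
C: A2 gives 1 transaction, not 3
D: all counts match (1,3)

Answer: D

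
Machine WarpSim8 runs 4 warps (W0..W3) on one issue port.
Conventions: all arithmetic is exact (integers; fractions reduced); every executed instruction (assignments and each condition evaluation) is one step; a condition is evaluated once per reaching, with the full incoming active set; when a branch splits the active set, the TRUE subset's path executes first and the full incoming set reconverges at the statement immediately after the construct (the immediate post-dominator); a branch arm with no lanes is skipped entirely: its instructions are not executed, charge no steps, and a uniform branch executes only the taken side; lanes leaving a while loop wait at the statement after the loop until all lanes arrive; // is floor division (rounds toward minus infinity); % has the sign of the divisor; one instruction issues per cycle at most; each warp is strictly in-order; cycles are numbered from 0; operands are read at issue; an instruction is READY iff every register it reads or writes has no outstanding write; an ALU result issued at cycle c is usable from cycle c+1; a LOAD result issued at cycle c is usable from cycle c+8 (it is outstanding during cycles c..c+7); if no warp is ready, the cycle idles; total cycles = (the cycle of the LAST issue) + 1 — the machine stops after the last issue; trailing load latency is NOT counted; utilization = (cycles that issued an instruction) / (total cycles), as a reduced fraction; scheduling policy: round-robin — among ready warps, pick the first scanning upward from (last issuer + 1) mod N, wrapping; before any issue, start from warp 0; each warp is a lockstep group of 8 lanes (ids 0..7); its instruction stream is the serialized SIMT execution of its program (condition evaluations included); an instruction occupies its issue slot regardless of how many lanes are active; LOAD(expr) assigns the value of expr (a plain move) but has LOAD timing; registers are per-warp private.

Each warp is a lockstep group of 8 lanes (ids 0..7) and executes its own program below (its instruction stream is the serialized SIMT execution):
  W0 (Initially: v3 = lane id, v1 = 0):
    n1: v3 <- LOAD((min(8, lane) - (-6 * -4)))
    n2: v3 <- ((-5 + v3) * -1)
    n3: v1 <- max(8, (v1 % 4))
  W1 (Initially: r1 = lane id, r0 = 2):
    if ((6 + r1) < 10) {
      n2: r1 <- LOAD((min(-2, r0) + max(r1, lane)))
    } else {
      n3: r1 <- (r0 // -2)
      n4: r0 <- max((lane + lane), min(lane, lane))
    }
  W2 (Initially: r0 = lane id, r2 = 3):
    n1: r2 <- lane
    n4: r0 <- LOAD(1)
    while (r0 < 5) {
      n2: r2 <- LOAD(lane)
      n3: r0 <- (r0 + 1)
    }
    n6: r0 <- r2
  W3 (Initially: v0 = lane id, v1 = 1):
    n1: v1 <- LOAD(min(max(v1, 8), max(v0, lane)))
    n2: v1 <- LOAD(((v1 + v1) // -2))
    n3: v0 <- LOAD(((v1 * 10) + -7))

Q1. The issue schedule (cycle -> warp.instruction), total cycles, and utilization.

cycle 0: W0.I0
cycle 1: W1.I0
cycle 2: W2.I0
cycle 3: W3.I0
cycle 4: W1.I1
cycle 5: W2.I1
cycle 6: idle
cycle 7: idle
cycle 8: W0.I1
cycle 9: W0.I2
cycle 10: idle
cycle 11: W3.I1
cycle 12: W1.I2
cycle 13: W2.I2
cycle 14: W1.I3
cycle 15: W2.I3
cycle 16: W2.I4
cycle 17: W2.I5
cycle 18: idle
cycle 19: W3.I2
cycle 20: idle
cycle 21: idle
cycle 22: idle
cycle 23: W2.I6
cycle 24: W2.I7
cycle 25: W2.I8
cycle 26: idle
cycle 27: idle
cycle 28: idle
cycle 29: idle
cycle 30: idle
cycle 31: W2.I9
cycle 32: W2.I10
cycle 33: W2.I11
cycle 34: idle
cycle 35: idle
cycle 36: idle
cycle 37: idle
cycle 38: idle
cycle 39: W2.I12
cycle 40: W2.I13
cycle 41: W2.I14
cycle 42: idle
cycle 43: idle
cycle 44: idle
cycle 45: idle
cycle 46: idle
cycle 47: W2.I15

Answer: 48 cycles, utilization 13/24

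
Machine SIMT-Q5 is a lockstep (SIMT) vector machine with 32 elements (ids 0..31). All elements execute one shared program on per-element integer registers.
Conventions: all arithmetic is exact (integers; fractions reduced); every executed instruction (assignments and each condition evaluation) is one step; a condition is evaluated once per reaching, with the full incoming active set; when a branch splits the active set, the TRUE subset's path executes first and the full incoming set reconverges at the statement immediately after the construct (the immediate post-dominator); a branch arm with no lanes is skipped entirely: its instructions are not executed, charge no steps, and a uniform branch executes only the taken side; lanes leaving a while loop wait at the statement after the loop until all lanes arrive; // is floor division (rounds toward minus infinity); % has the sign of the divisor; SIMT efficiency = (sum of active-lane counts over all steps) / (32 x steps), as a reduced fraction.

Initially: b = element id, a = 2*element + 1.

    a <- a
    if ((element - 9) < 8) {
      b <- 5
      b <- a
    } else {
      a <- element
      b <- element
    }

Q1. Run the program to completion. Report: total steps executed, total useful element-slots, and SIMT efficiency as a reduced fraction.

Answer: 6 steps, 128 useful, 2/3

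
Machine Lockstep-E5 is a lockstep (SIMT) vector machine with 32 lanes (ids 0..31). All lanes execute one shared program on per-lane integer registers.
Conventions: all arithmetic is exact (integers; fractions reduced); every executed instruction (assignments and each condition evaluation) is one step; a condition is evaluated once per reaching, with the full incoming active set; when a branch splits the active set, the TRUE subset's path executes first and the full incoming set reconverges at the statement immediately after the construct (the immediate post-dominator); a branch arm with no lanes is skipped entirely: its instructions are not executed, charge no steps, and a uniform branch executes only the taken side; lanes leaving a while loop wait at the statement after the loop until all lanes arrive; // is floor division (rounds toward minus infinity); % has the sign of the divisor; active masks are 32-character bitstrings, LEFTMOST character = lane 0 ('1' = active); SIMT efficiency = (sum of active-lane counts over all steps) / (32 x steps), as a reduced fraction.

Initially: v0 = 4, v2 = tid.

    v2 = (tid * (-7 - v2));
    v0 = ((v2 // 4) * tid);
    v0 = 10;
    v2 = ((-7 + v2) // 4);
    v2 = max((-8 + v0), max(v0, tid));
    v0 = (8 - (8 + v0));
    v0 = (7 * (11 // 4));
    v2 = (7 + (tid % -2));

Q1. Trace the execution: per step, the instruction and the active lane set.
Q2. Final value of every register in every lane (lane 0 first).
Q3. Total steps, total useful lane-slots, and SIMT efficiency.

step 0: v2 <- (tid * (-7 - v2))      11111111111111111111111111111111
step 1: v0 <- ((v2 // 4) * tid)      11111111111111111111111111111111
step 2: v0 <- 10                     11111111111111111111111111111111
step 3: v2 <- ((-7 + v2) // 4)       11111111111111111111111111111111
step 4: v2 <- max((-8 + v0), max(v0, tid)) 11111111111111111111111111111111
step 5: v0 <- (8 - (8 + v0))         11111111111111111111111111111111
step 6: v0 <- (7 * (11 // 4))        11111111111111111111111111111111
step 7: v2 <- (7 + (tid % -2))       11111111111111111111111111111111

Answer: 8 steps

v0: 14,14,14,14,14,14,14,14,14,14,14,14,14,14,14,14,14,14,14,14,14,14,14,14,14,14,14,14,14,14,14,14
v2: 7,6,7,6,7,6,7,6,7,6,7,6,7,6,7,6,7,6,7,6,7,6,7,6,7,6,7,6,7,6,7,6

steps = 8; useful = 256; efficiency = 256/256 = 1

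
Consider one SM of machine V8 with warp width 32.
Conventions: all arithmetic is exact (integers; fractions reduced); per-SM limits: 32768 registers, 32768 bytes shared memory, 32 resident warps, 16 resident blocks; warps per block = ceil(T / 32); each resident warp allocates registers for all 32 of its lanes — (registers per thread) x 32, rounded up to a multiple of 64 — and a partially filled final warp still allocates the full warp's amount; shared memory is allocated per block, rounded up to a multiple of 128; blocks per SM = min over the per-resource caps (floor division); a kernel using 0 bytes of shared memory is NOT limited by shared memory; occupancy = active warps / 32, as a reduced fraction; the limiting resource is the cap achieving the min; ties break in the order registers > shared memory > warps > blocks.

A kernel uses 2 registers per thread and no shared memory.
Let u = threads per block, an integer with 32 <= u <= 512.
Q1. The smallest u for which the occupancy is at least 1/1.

Answer: u = 33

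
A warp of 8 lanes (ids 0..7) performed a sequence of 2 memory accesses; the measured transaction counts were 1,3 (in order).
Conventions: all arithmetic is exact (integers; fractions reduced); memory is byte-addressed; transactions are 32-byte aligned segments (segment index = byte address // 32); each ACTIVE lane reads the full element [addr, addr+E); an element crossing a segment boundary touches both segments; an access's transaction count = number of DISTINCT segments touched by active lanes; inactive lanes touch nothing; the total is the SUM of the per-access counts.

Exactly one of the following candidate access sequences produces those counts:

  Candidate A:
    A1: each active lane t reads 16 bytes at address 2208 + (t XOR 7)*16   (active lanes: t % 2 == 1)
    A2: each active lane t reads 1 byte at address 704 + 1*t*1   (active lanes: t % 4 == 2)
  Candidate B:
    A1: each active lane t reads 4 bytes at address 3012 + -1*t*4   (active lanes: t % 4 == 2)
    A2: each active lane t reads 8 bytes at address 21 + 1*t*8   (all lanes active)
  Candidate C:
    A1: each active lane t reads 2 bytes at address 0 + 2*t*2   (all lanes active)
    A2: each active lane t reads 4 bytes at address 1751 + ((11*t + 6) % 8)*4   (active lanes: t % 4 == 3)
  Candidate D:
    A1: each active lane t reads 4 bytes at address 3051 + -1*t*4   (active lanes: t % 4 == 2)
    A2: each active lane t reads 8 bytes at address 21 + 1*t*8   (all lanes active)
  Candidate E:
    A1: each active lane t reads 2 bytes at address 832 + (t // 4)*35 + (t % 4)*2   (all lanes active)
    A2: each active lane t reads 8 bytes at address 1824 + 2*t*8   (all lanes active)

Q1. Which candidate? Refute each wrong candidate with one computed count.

A: A1 gives 4 transactions, not 1
C: A2 gives 1 transaction, not 3
D: A1 gives 2 transactions, not 1
E: A1 gives 2 transactions, not 1
B: all counts match (1,3)

Answer: B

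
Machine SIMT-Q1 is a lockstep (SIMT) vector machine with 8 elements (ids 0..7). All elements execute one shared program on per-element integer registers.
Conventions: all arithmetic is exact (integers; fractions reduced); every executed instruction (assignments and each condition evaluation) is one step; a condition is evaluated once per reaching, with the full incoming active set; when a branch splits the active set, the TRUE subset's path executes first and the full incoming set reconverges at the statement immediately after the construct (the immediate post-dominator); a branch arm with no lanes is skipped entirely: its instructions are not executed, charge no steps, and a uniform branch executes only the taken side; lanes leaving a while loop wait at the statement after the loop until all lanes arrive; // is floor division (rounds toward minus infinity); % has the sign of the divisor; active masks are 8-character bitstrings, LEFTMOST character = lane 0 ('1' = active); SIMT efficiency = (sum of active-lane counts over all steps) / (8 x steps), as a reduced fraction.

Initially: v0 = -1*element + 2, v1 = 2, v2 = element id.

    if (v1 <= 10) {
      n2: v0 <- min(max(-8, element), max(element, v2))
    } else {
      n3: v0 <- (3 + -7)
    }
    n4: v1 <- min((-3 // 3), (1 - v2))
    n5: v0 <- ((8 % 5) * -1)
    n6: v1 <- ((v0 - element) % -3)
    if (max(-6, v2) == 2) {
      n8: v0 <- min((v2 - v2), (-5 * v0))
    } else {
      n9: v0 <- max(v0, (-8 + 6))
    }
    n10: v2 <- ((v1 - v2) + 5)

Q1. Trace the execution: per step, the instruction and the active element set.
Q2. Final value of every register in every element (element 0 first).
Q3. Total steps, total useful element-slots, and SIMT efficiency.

step 0: eval (v1 <= 10)              11111111
step 1: v0 <- min(max(-8, element), max(element, v2)) 11111111
step 2: v1 <- min((-3 // 3), (1 - v2)) 11111111
step 3: v0 <- ((8 % 5) * -1)         11111111
step 4: v1 <- ((v0 - element) % -3)  11111111
step 5: eval (max(-6, v2) == 2)      11111111
step 6: v0 <- min((v2 - v2), (-5 * v0)) 00100000
step 7: v0 <- max(v0, (-8 + 6))      11011111
step 8: v2 <- ((v1 - v2) + 5)        11111111

Answer: 9 steps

v0: -2,-2,0,-2,-2,-2,-2,-2
v1: 0,-1,-2,0,-1,-2,0,-1
v2: 5,3,1,2,0,-2,-1,-3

steps = 9; useful = 64; efficiency = 64/72 = 8/9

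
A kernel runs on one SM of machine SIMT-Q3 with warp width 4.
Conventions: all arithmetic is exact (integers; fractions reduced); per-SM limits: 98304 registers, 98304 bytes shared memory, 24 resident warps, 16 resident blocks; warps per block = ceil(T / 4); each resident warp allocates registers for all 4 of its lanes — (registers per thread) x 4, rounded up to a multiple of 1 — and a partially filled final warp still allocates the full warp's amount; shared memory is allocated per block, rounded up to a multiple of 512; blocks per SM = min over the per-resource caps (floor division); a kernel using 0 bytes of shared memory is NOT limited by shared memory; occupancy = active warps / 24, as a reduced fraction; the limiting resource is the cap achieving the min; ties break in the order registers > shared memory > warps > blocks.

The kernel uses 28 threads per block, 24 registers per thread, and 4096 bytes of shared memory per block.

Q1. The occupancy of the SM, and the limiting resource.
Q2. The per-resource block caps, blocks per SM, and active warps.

Answer: occupancy 7/8, limited by warps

registers: 146 blocks
shared memory: 24 blocks
warps: 3 blocks
blocks: 16 blocks

Answer: 3 blocks, 21 active warps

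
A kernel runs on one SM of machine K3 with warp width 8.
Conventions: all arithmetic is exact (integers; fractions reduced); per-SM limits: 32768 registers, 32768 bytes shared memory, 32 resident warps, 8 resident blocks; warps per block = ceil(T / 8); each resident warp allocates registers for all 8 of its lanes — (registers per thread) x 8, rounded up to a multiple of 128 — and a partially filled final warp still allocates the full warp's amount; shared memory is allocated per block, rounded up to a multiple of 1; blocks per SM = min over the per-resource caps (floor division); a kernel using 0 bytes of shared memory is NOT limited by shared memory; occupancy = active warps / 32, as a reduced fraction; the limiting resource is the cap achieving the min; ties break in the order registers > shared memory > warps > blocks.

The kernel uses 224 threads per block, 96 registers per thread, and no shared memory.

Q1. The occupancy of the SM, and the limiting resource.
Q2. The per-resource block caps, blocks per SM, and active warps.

Answer: occupancy 7/8, limited by registers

registers: 1 block
shared memory: no limit (kernel uses none)
warps: 1 block
blocks: 8 blocks

Answer: 1 block, 28 active warps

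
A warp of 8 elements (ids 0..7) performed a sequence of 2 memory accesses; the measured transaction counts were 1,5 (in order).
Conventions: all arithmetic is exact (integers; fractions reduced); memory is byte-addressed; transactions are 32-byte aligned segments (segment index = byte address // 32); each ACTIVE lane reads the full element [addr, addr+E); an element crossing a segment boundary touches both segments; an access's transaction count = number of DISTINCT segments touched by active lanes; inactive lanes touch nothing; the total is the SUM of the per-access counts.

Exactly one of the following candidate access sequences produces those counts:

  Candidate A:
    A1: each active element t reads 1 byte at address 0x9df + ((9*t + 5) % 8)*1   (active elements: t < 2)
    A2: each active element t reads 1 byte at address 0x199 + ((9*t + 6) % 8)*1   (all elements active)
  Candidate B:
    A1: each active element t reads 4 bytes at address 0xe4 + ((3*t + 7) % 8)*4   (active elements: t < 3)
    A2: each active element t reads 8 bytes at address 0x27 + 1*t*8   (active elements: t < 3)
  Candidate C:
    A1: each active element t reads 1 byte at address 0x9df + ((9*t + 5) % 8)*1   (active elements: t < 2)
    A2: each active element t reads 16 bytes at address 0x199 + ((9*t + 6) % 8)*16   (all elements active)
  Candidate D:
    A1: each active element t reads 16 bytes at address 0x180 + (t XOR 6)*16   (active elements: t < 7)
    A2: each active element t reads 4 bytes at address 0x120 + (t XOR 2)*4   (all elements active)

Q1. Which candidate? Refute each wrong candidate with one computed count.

A: A2 gives 2 transactions, not 5
B: A1 gives 2 transactions, not 1
D: A1 gives 4 transactions, not 1
C: all counts match (1,5)

Answer: C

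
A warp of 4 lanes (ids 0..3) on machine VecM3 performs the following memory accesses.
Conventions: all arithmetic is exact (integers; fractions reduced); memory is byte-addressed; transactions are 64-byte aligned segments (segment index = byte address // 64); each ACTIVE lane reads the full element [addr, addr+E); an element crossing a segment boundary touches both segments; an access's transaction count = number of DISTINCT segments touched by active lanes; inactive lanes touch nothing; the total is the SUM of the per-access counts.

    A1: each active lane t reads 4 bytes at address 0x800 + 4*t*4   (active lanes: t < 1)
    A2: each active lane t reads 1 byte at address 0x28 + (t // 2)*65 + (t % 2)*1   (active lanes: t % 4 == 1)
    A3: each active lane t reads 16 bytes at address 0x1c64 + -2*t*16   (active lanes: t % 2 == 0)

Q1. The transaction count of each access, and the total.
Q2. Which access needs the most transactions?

A1: 1 transaction
A2: 1 transaction
A3: 2 transactions

Answer: 1,1,2; total 4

Answer: A3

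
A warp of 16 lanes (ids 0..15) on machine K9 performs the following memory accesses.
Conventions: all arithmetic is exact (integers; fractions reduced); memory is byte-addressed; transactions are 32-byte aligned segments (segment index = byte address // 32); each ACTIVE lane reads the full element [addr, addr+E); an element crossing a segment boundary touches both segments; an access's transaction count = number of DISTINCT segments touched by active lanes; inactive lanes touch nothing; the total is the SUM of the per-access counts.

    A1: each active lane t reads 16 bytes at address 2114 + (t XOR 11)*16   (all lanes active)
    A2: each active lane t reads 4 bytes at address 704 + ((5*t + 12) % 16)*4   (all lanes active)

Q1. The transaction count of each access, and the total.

A1: 9 transactions
A2: 2 transactions

Answer: 9,2; total 11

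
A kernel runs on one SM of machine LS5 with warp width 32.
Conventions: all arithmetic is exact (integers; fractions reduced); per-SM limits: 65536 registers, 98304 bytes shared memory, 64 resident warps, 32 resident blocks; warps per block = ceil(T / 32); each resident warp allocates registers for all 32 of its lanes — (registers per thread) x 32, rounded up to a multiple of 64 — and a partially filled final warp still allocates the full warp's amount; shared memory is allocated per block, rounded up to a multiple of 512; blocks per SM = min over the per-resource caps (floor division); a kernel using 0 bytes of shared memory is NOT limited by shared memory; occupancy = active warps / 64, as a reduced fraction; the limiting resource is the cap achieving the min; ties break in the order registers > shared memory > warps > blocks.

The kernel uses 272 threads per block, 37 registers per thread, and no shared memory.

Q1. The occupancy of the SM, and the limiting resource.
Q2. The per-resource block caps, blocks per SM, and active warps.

Answer: occupancy 45/64, limited by registers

registers: 5 blocks
shared memory: no limit (kernel uses none)
warps: 7 blocks
blocks: 32 blocks

Answer: 5 blocks, 45 active warps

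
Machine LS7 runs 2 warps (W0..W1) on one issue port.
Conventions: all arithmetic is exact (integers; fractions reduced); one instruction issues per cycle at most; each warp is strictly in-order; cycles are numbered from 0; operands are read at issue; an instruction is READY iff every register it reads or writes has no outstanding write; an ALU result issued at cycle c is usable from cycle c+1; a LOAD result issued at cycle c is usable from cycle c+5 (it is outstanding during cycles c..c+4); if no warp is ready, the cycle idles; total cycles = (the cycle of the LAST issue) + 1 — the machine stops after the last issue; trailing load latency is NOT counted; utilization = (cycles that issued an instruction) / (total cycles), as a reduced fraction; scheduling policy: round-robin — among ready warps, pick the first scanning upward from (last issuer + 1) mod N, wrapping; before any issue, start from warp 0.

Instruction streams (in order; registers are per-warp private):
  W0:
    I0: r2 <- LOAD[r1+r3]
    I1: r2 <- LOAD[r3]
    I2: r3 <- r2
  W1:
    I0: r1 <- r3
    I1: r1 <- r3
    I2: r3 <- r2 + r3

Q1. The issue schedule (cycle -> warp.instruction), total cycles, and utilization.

cycle 0: W0.I0
cycle 1: W1.I0
cycle 2: W1.I1
cycle 3: W1.I2
cycle 4: idle
cycle 5: W0.I1
cycle 6: idle
cycle 7: idle
cycle 8: idle
cycle 9: idle
cycle 10: W0.I2

Answer: 11 cycles, utilization 6/11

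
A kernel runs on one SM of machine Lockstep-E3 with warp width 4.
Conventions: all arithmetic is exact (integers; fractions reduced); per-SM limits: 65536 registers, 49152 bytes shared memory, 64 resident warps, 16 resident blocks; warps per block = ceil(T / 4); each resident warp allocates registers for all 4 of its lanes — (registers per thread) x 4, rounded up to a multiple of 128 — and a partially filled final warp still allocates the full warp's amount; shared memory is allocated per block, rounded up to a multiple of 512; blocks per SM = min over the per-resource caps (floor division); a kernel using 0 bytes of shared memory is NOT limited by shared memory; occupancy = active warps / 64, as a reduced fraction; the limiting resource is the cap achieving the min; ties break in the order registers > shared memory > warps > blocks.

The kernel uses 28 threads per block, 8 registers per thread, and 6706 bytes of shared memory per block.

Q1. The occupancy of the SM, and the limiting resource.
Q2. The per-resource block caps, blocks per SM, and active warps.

Answer: occupancy 21/32, limited by shared memory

registers: 73 blocks
shared memory: 6 blocks
warps: 9 blocks
blocks: 16 blocks

Answer: 6 blocks, 42 active warps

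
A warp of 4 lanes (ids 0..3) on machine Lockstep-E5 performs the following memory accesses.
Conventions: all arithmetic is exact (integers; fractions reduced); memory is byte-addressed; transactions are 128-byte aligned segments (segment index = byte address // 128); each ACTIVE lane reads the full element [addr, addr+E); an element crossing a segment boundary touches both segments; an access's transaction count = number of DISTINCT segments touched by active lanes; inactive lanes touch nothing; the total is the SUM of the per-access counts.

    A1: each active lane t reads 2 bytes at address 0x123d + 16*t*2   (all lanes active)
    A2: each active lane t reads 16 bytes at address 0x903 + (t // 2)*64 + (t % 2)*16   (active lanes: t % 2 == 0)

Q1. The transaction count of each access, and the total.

A1: 2 transactions
A2: 1 transaction

Answer: 2,1; total 3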